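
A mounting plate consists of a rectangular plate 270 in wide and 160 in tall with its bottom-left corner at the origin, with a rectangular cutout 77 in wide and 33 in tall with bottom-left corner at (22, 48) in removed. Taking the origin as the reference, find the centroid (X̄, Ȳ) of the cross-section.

plate: A = 270 × 160 = 43200.00, centroid at (135.00, 80.00).
hole: A = −(77 × 33) = -2541.00, centroid at (60.50, 64.50).
ΣA = 40659.00 in², ΣAX̄ = 5678269.50 in³, ΣAȲ = 3292105.50 in³.
X̄ = 5678269.50/40659.00 = 139.66 in; Ȳ = 3292105.50/40659.00 = 80.97 in.

X̄ = 139.66 in, Ȳ = 80.97 in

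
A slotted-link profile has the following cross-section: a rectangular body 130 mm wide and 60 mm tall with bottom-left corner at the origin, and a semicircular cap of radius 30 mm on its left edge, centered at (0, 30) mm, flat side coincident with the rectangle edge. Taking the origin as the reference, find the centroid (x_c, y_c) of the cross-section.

rectangular body: A = 130 × 60 = 7800.00, centroid at (65.00, 30.00).
semicircular end: A = ½π·30² = 1413.72, centroid at (-12.73, 30.00).
ΣA = 9213.72 mm²
ΣAx_c = (7800.00)(65.00) + (1413.72)(-12.73) = 489000.00 mm³
ΣAy_c = (7800.00)(30.00) + (1413.72)(30.00) = 276411.50 mm³
x_c = 489000.00 / 9213.72 = 53.07 mm
y_c = 276411.50 / 9213.72 = 30.00 mm

x_c = 53.07 mm, y_c = 30.00 mm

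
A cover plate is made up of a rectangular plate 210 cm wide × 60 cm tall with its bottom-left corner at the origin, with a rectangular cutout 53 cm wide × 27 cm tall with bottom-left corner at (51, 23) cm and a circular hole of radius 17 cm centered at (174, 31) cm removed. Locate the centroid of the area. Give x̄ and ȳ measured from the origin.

Part | A | x̄ᵢ | ȳᵢ | A·x̄ᵢ | A·ȳᵢ
plate | 12600.00 | 105.00 | 30.00 | 1323000.00 | 378000.00
hole 1 | -1431.00 | 77.50 | 36.50 | -110902.50 | -52231.50
hole 2 | -907.92 | 174.00 | 31.00 | -157978.13 | -28145.53
Σ | 10261.08 |  |  | 1054119.37 | 297622.97
x̄ = 1054119.37 / 10261.08 = 102.73 cm
ȳ = 297622.97 / 10261.08 = 29.01 cm

x̄ = 102.73 cm, ȳ = 29.01 cm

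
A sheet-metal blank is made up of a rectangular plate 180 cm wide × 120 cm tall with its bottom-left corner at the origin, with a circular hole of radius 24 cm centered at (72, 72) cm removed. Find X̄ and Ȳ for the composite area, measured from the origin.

plate: A = 180 × 120 = 21600.00, centroid at (90.00, 60.00).
hole: A = −π·24² = -1809.56, centroid at (72.00, 72.00).
ΣA = 19790.44 cm²
ΣAX̄ = (21600.00)(90.00) + (-1809.56)(72.00) = 1813711.87 cm³
ΣAȲ = (21600.00)(60.00) + (-1809.56)(72.00) = 1165711.87 cm³
X̄ = 1813711.87 / 19790.44 = 91.65 cm
Ȳ = 1165711.87 / 19790.44 = 58.90 cm

X̄ = 91.65 cm, Ȳ = 58.90 cm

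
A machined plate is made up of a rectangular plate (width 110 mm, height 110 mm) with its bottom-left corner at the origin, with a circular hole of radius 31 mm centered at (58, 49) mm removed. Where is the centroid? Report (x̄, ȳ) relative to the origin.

x̄ = 54.00 mm, ȳ = 56.99 mm

plate: A = 110 × 110 = 12100.00, centroid at (55.00, 55.00).
hole: A = −π·31² = -3019.07, centroid at (58.00, 49.00).
ΣA = 9080.93 mm²
ΣAx̄ = (12100.00)(55.00) + (-3019.07)(58.00) = 490393.91 mm³
ΣAȳ = (12100.00)(55.00) + (-3019.07)(49.00) = 517565.54 mm³
x̄ = 490393.91 / 9080.93 = 54.00 mm
ȳ = 517565.54 / 9080.93 = 56.99 mm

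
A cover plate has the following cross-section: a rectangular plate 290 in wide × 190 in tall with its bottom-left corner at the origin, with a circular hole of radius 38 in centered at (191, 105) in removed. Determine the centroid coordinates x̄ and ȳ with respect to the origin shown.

plate: A = 290 × 190 = 55100.00, centroid at (145.00, 95.00).
hole: A = −π·38² = -4536.46, centroid at (191.00, 105.00).
ΣA = 50563.54 in²
ΣAx̄ = (55100.00)(145.00) + (-4536.46)(191.00) = 7123036.18 in³
ΣAȳ = (55100.00)(95.00) + (-4536.46)(105.00) = 4758171.72 in³
x̄ = 7123036.18 / 50563.54 = 140.87 in
ȳ = 4758171.72 / 50563.54 = 94.10 in

x̄ = 140.87 in, ȳ = 94.10 in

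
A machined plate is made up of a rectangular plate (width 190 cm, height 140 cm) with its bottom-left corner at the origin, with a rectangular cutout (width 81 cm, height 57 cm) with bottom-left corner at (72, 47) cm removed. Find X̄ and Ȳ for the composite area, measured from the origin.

X̄ = 91.32 cm, Ȳ = 68.84 cm

plate: A = 190 × 140 = 26600.00, centroid at (95.00, 70.00).
hole: A = −(81 × 57) = -4617.00, centroid at (112.50, 75.50).
ΣA = 21983.00 cm²
ΣAX̄ = (26600.00)(95.00) + (-4617.00)(112.50) = 2007587.50 cm³
ΣAȲ = (26600.00)(70.00) + (-4617.00)(75.50) = 1513416.50 cm³
X̄ = 2007587.50 / 21983.00 = 91.32 cm
Ȳ = 1513416.50 / 21983.00 = 68.84 cm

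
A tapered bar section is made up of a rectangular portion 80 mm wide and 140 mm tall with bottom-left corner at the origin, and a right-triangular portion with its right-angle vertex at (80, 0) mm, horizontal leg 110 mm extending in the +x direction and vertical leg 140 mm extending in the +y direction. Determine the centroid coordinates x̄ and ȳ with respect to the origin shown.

rectangular portion: A = 80 × 140 = 11200.00, centroid at (40.00, 70.00).
triangular portion: A = ½·110·140 = 7700.00, centroid at (116.67, 46.67).
ΣA = 18900.00 mm², ΣAx̄ = 1346333.33 mm³, ΣAȳ = 1143333.33 mm³.
x̄ = 1346333.33/18900.00 = 71.23 mm; ȳ = 1143333.33/18900.00 = 60.49 mm.

x̄ = 71.23 mm, ȳ = 60.49 mm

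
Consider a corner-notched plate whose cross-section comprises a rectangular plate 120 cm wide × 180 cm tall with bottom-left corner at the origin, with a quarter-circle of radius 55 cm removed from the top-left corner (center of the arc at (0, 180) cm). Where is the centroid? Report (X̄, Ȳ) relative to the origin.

plate: A = 120 × 180 = 21600.00, centroid at (60.00, 90.00).
removed quarter-circle: A = −¼π·55² = -2375.83, centroid at (23.34, 156.66).
ΣA = 19224.17 cm², ΣAX̄ = 1240541.67 cm³, ΣAȲ = 1571809.03 cm³.
X̄ = 1240541.67/19224.17 = 64.53 cm; Ȳ = 1571809.03/19224.17 = 81.76 cm.

X̄ = 64.53 cm, Ȳ = 81.76 cm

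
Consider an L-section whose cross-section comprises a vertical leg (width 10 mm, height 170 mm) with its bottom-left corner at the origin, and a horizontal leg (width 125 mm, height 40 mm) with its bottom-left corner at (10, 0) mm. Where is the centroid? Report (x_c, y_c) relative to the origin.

x_c = 55.37 mm, y_c = 36.49 mm

Part | A | x̄ᵢ | ȳᵢ | A·x̄ᵢ | A·ȳᵢ
vertical leg | 1700.00 | 5.00 | 85.00 | 8500.00 | 144500.00
horizontal leg | 5000.00 | 72.50 | 20.00 | 362500.00 | 100000.00
Σ | 6700.00 |  |  | 371000.00 | 244500.00
x_c = 371000.00 / 6700.00 = 55.37 mm
y_c = 244500.00 / 6700.00 = 36.49 mm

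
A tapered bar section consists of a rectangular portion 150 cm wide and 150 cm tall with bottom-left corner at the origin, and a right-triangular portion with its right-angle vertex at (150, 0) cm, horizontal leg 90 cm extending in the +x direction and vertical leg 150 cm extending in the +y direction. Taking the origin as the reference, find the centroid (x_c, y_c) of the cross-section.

Part | A | x̄ᵢ | ȳᵢ | A·x̄ᵢ | A·ȳᵢ
rectangular portion | 22500.00 | 75.00 | 75.00 | 1687500.00 | 1687500.00
triangular portion | 6750.00 | 180.00 | 50.00 | 1215000.00 | 337500.00
Σ | 29250.00 |  |  | 2902500.00 | 2025000.00
x_c = 2902500.00 / 29250.00 = 99.23 cm
y_c = 2025000.00 / 29250.00 = 69.23 cm

x_c = 99.23 cm, y_c = 69.23 cm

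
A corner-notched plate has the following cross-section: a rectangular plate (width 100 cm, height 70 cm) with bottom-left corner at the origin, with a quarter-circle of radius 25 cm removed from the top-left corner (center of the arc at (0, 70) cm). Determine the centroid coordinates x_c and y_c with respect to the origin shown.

x_c = 52.97 cm, y_c = 33.16 cm

plate: A = 100 × 70 = 7000.00, centroid at (50.00, 35.00).
removed quarter-circle: A = −¼π·25² = -490.87, centroid at (10.61, 59.39).
ΣA = 6509.13 cm²
ΣAx_c = (7000.00)(50.00) + (-490.87)(10.61) = 344791.67 cm³
ΣAy_c = (7000.00)(35.00) + (-490.87)(59.39) = 215847.16 cm³
x_c = 344791.67 / 6509.13 = 52.97 cm
y_c = 215847.16 / 6509.13 = 33.16 cm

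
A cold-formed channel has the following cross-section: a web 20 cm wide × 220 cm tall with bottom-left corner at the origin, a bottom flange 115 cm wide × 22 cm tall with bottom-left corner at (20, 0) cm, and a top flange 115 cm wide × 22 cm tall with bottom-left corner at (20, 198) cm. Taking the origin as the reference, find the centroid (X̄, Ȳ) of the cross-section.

Part | A | x̄ᵢ | ȳᵢ | A·x̄ᵢ | A·ȳᵢ
web | 4400.00 | 10.00 | 110.00 | 44000.00 | 484000.00
bottom flange | 2530.00 | 77.50 | 11.00 | 196075.00 | 27830.00
top flange | 2530.00 | 77.50 | 209.00 | 196075.00 | 528770.00
Σ | 9460.00 |  |  | 436150.00 | 1040600.00
X̄ = 436150.00 / 9460.00 = 46.10 cm
Ȳ = 1040600.00 / 9460.00 = 110.00 cm

X̄ = 46.10 cm, Ȳ = 110.00 cm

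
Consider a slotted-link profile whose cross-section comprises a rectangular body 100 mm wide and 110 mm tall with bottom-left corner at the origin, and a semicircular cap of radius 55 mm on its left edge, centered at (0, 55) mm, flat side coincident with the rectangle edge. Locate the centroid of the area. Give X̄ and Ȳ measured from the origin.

X̄ = 27.88 mm, Ȳ = 55.00 mm

rectangular body: A = 100 × 110 = 11000.00, centroid at (50.00, 55.00).
semicircular end: A = ½π·55² = 4751.66, centroid at (-23.34, 55.00).
ΣA = 15751.66 mm², ΣAX̄ = 439083.33 mm³, ΣAȲ = 866341.24 mm³.
X̄ = 439083.33/15751.66 = 27.88 mm; Ȳ = 866341.24/15751.66 = 55.00 mm.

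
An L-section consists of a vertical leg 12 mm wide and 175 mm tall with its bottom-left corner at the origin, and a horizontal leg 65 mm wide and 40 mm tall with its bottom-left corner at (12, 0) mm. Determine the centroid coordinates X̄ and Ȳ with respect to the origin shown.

vertical leg: A = 12 × 175 = 2100.00, centroid at (6.00, 87.50).
horizontal leg: A = 65 × 40 = 2600.00, centroid at (44.50, 20.00).
ΣA = 4700.00 mm²
ΣAX̄ = (2100.00)(6.00) + (2600.00)(44.50) = 128300.00 mm³
ΣAȲ = (2100.00)(87.50) + (2600.00)(20.00) = 235750.00 mm³
X̄ = 128300.00 / 4700.00 = 27.30 mm
Ȳ = 235750.00 / 4700.00 = 50.16 mm

X̄ = 27.30 mm, Ȳ = 50.16 mm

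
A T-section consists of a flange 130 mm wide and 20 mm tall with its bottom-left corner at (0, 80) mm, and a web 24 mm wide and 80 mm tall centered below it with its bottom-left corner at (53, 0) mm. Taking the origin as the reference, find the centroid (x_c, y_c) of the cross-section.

x_c = 65.00 mm, y_c = 68.76 mm

Part | A | x̄ᵢ | ȳᵢ | A·x̄ᵢ | A·ȳᵢ
web | 1920.00 | 65.00 | 40.00 | 124800.00 | 76800.00
flange | 2600.00 | 65.00 | 90.00 | 169000.00 | 234000.00
Σ | 4520.00 |  |  | 293800.00 | 310800.00
x_c = 293800.00 / 4520.00 = 65.00 mm
y_c = 310800.00 / 4520.00 = 68.76 mm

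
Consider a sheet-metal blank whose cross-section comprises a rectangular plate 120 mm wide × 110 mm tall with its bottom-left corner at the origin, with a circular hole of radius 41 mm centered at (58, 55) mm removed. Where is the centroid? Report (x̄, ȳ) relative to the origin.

x̄ = 61.33 mm, ȳ = 55.00 mm

plate: A = 120 × 110 = 13200.00, centroid at (60.00, 55.00).
hole: A = −π·41² = -5281.02, centroid at (58.00, 55.00).
ΣA = 7918.98 mm²
ΣAx̄ = (13200.00)(60.00) + (-5281.02)(58.00) = 485701.00 mm³
ΣAȳ = (13200.00)(55.00) + (-5281.02)(55.00) = 435544.05 mm³
x̄ = 485701.00 / 7918.98 = 61.33 mm
ȳ = 435544.05 / 7918.98 = 55.00 mm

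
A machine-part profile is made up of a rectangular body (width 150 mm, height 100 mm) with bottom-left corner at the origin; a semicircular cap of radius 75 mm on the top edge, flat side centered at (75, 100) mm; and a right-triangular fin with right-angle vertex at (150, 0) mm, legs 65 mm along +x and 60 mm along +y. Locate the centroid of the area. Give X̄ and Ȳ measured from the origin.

rectangular body: A = 150 × 100 = 15000.00, centroid at (75.00, 50.00).
semicircular top: A = ½π·75² = 8835.73, centroid at (75.00, 131.83).
triangular fin: A = ½·65·60 = 1950.00, centroid at (171.67, 20.00).
ΣA = 25785.73 mm²
ΣAX̄ = (15000.00)(75.00) + (8835.73)(75.00) + (1950.00)(171.67) = 2122429.70 mm³
ΣAȲ = (15000.00)(50.00) + (8835.73)(131.83) + (1950.00)(20.00) = 1953822.93 mm³
X̄ = 2122429.70 / 25785.73 = 82.31 mm
Ȳ = 1953822.93 / 25785.73 = 75.77 mm

X̄ = 82.31 mm, Ȳ = 75.77 mm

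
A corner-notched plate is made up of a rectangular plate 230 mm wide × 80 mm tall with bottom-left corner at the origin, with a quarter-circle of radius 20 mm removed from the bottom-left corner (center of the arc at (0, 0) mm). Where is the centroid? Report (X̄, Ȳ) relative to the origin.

X̄ = 116.85 mm, Ȳ = 40.55 mm

plate: A = 230 × 80 = 18400.00, centroid at (115.00, 40.00).
removed quarter-circle: A = −¼π·20² = -314.16, centroid at (8.49, 8.49).
ΣA = 18085.84 mm², ΣAX̄ = 2113333.33 mm³, ΣAȲ = 733333.33 mm³.
X̄ = 2113333.33/18085.84 = 116.85 mm; Ȳ = 733333.33/18085.84 = 40.55 mm.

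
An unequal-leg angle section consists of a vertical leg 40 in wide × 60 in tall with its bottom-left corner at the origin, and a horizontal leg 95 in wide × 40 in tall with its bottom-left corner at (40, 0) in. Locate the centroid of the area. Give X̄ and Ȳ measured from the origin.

Part | A | x̄ᵢ | ȳᵢ | A·x̄ᵢ | A·ȳᵢ
vertical leg | 2400.00 | 20.00 | 30.00 | 48000.00 | 72000.00
horizontal leg | 3800.00 | 87.50 | 20.00 | 332500.00 | 76000.00
Σ | 6200.00 |  |  | 380500.00 | 148000.00
X̄ = 380500.00 / 6200.00 = 61.37 in
Ȳ = 148000.00 / 6200.00 = 23.87 in

X̄ = 61.37 in, Ȳ = 23.87 in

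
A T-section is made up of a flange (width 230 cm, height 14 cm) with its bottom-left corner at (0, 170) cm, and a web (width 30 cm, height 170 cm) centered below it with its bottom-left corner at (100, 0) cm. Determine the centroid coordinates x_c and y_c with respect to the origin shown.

x_c = 115.00 cm, y_c = 120.61 cm

web: A = 30 × 170 = 5100.00, centroid at (115.00, 85.00).
flange: A = 230 × 14 = 3220.00, centroid at (115.00, 177.00).
ΣA = 8320.00 cm²
ΣAx_c = (5100.00)(115.00) + (3220.00)(115.00) = 956800.00 cm³
ΣAy_c = (5100.00)(85.00) + (3220.00)(177.00) = 1003440.00 cm³
x_c = 956800.00 / 8320.00 = 115.00 cm
y_c = 1003440.00 / 8320.00 = 120.61 cm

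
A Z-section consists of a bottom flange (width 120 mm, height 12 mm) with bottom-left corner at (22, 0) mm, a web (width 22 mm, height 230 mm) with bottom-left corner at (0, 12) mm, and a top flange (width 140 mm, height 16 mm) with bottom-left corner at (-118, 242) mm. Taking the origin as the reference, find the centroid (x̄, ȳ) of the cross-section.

bottom flange: A = 120 × 12 = 1440.00, centroid at (82.00, 6.00).
web: A = 22 × 230 = 5060.00, centroid at (11.00, 127.00).
top flange: A = 140 × 16 = 2240.00, centroid at (-48.00, 250.00).
ΣA = 8740.00 mm², ΣAx̄ = 66220.00 mm³, ΣAȳ = 1211260.00 mm³.
x̄ = 66220.00/8740.00 = 7.58 mm; ȳ = 1211260.00/8740.00 = 138.59 mm.

x̄ = 7.58 mm, ȳ = 138.59 mm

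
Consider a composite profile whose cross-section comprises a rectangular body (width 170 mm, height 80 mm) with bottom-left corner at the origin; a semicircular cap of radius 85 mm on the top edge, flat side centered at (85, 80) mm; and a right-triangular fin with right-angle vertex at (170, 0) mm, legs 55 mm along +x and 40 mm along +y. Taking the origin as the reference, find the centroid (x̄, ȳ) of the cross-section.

Part | A | x̄ᵢ | ȳᵢ | A·x̄ᵢ | A·ȳᵢ
rectangular body | 13600.00 | 85.00 | 40.00 | 1156000.00 | 544000.00
semicircular top | 11349.00 | 85.00 | 116.08 | 964665.29 | 1317336.94
triangular fin | 1100.00 | 188.33 | 13.33 | 207166.67 | 14666.67
Σ | 26049.00 |  |  | 2327831.96 | 1876003.61
x̄ = 2327831.96 / 26049.00 = 89.36 mm
ȳ = 1876003.61 / 26049.00 = 72.02 mm

x̄ = 89.36 mm, ȳ = 72.02 mm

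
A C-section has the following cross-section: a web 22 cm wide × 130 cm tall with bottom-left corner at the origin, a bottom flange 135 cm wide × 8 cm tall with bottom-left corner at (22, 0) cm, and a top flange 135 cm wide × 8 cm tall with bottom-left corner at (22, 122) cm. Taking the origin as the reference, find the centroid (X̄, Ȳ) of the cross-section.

web: A = 22 × 130 = 2860.00, centroid at (11.00, 65.00).
bottom flange: A = 135 × 8 = 1080.00, centroid at (89.50, 4.00).
top flange: A = 135 × 8 = 1080.00, centroid at (89.50, 126.00).
ΣA = 5020.00 cm², ΣAX̄ = 224780.00 cm³, ΣAȲ = 326300.00 cm³.
X̄ = 224780.00/5020.00 = 44.78 cm; Ȳ = 326300.00/5020.00 = 65.00 cm.

X̄ = 44.78 cm, Ȳ = 65.00 cm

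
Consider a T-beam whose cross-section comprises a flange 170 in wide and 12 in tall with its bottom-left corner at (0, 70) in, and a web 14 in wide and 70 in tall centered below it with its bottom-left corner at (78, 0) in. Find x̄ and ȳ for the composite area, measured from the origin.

x̄ = 85.00 in, ȳ = 62.70 in

web: A = 14 × 70 = 980.00, centroid at (85.00, 35.00).
flange: A = 170 × 12 = 2040.00, centroid at (85.00, 76.00).
ΣA = 3020.00 in², ΣAx̄ = 256700.00 in³, ΣAȳ = 189340.00 in³.
x̄ = 256700.00/3020.00 = 85.00 in; ȳ = 189340.00/3020.00 = 62.70 in.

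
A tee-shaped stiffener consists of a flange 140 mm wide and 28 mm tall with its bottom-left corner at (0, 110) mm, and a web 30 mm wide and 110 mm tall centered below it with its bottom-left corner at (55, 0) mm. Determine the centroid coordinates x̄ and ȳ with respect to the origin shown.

x̄ = 70.00 mm, ȳ = 92.46 mm

web: A = 30 × 110 = 3300.00, centroid at (70.00, 55.00).
flange: A = 140 × 28 = 3920.00, centroid at (70.00, 124.00).
ΣA = 7220.00 mm²
ΣAx̄ = (3300.00)(70.00) + (3920.00)(70.00) = 505400.00 mm³
ΣAȳ = (3300.00)(55.00) + (3920.00)(124.00) = 667580.00 mm³
x̄ = 505400.00 / 7220.00 = 70.00 mm
ȳ = 667580.00 / 7220.00 = 92.46 mm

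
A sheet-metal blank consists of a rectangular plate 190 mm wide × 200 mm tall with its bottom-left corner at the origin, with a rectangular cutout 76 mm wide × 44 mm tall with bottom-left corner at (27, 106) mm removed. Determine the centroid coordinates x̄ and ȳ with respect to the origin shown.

x̄ = 97.89 mm, ȳ = 97.30 mm

plate: A = 190 × 200 = 38000.00, centroid at (95.00, 100.00).
hole: A = −(76 × 44) = -3344.00, centroid at (65.00, 128.00).
ΣA = 34656.00 mm²
ΣAx̄ = (38000.00)(95.00) + (-3344.00)(65.00) = 3392640.00 mm³
ΣAȳ = (38000.00)(100.00) + (-3344.00)(128.00) = 3371968.00 mm³
x̄ = 3392640.00 / 34656.00 = 97.89 mm
ȳ = 3371968.00 / 34656.00 = 97.30 mm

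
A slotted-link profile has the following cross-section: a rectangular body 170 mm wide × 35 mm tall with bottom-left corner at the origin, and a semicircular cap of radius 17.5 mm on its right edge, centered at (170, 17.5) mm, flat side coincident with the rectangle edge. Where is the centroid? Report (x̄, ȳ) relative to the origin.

x̄ = 91.91 mm, ȳ = 17.50 mm

rectangular body: A = 170 × 35 = 5950.00, centroid at (85.00, 17.50).
semicircular end: A = ½π·17.5² = 481.06, centroid at (177.43, 17.50).
ΣA = 6431.06 mm²
ΣAx̄ = (5950.00)(85.00) + (481.06)(177.43) = 591102.50 mm³
ΣAȳ = (5950.00)(17.50) + (481.06)(17.50) = 112543.49 mm³
x̄ = 591102.50 / 6431.06 = 91.91 mm
ȳ = 112543.49 / 6431.06 = 17.50 mm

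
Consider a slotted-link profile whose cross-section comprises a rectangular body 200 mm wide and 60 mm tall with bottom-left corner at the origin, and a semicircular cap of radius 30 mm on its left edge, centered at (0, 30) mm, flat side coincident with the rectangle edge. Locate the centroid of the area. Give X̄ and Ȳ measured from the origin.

Part | A | x̄ᵢ | ȳᵢ | A·x̄ᵢ | A·ȳᵢ
rectangular body | 12000.00 | 100.00 | 30.00 | 1200000.00 | 360000.00
semicircular end | 1413.72 | -12.73 | 30.00 | -18000.00 | 42411.50
Σ | 13413.72 |  |  | 1182000.00 | 402411.50
X̄ = 1182000.00 / 13413.72 = 88.12 mm
Ȳ = 402411.50 / 13413.72 = 30.00 mm

X̄ = 88.12 mm, Ȳ = 30.00 mm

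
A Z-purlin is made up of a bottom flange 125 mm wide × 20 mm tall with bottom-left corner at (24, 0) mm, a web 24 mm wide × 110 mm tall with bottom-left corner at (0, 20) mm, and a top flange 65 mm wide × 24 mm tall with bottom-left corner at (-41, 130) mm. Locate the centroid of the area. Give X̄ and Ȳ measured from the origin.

Part | A | x̄ᵢ | ȳᵢ | A·x̄ᵢ | A·ȳᵢ
bottom flange | 2500.00 | 86.50 | 10.00 | 216250.00 | 25000.00
web | 2640.00 | 12.00 | 75.00 | 31680.00 | 198000.00
top flange | 1560.00 | -8.50 | 142.00 | -13260.00 | 221520.00
Σ | 6700.00 |  |  | 234670.00 | 444520.00
X̄ = 234670.00 / 6700.00 = 35.03 mm
Ȳ = 444520.00 / 6700.00 = 66.35 mm

X̄ = 35.03 mm, Ȳ = 66.35 mm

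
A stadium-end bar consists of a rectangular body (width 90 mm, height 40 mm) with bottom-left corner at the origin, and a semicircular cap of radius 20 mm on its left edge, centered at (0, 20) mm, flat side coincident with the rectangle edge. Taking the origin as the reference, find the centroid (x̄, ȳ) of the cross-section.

x̄ = 37.05 mm, ȳ = 20.00 mm

Part | A | x̄ᵢ | ȳᵢ | A·x̄ᵢ | A·ȳᵢ
rectangular body | 3600.00 | 45.00 | 20.00 | 162000.00 | 72000.00
semicircular end | 628.32 | -8.49 | 20.00 | -5333.33 | 12566.37
Σ | 4228.32 |  |  | 156666.67 | 84566.37
x̄ = 156666.67 / 4228.32 = 37.05 mm
ȳ = 84566.37 / 4228.32 = 20.00 mm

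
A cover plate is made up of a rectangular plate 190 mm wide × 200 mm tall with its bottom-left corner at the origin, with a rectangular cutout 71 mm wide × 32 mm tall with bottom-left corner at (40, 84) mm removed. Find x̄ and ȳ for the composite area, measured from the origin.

plate: A = 190 × 200 = 38000.00, centroid at (95.00, 100.00).
hole: A = −(71 × 32) = -2272.00, centroid at (75.50, 100.00).
ΣA = 35728.00 mm²
ΣAx̄ = (38000.00)(95.00) + (-2272.00)(75.50) = 3438464.00 mm³
ΣAȳ = (38000.00)(100.00) + (-2272.00)(100.00) = 3572800.00 mm³
x̄ = 3438464.00 / 35728.00 = 96.24 mm
ȳ = 3572800.00 / 35728.00 = 100.00 mm

x̄ = 96.24 mm, ȳ = 100.00 mm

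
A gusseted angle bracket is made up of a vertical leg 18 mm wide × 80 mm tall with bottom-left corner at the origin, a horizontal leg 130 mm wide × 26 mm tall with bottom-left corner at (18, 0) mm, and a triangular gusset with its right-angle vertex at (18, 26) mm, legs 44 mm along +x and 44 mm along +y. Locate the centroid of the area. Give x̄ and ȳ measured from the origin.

vertical leg: A = 18 × 80 = 1440.00, centroid at (9.00, 40.00).
horizontal leg: A = 130 × 26 = 3380.00, centroid at (83.00, 13.00).
gusset: A = ½·44·44 = 968.00, centroid at (32.67, 40.67).
ΣA = 5788.00 mm²
ΣAx̄ = (1440.00)(9.00) + (3380.00)(83.00) + (968.00)(32.67) = 325121.33 mm³
ΣAȳ = (1440.00)(40.00) + (3380.00)(13.00) + (968.00)(40.67) = 140905.33 mm³
x̄ = 325121.33 / 5788.00 = 56.17 mm
ȳ = 140905.33 / 5788.00 = 24.34 mm

x̄ = 56.17 mm, ȳ = 24.34 mm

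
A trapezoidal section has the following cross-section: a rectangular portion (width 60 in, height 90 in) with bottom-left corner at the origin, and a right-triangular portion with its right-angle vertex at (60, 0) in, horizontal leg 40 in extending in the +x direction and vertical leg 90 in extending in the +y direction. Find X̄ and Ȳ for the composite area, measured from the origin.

X̄ = 40.83 in, Ȳ = 41.25 in

Part | A | x̄ᵢ | ȳᵢ | A·x̄ᵢ | A·ȳᵢ
rectangular portion | 5400.00 | 30.00 | 45.00 | 162000.00 | 243000.00
triangular portion | 1800.00 | 73.33 | 30.00 | 132000.00 | 54000.00
Σ | 7200.00 |  |  | 294000.00 | 297000.00
X̄ = 294000.00 / 7200.00 = 40.83 in
Ȳ = 297000.00 / 7200.00 = 41.25 in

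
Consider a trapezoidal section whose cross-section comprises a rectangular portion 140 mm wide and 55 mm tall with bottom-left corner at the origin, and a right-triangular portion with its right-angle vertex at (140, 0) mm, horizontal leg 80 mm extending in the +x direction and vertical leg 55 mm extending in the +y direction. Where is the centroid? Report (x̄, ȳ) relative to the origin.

rectangular portion: A = 140 × 55 = 7700.00, centroid at (70.00, 27.50).
triangular portion: A = ½·80·55 = 2200.00, centroid at (166.67, 18.33).
ΣA = 9900.00 mm², ΣAx̄ = 905666.67 mm³, ΣAȳ = 252083.33 mm³.
x̄ = 905666.67/9900.00 = 91.48 mm; ȳ = 252083.33/9900.00 = 25.46 mm.

x̄ = 91.48 mm, ȳ = 25.46 mm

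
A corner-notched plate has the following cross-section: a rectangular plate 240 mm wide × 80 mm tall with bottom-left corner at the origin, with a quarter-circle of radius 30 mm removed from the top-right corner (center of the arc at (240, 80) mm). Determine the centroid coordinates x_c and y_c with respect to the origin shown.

plate: A = 240 × 80 = 19200.00, centroid at (120.00, 40.00).
removed quarter-circle: A = −¼π·30² = -706.86, centroid at (227.27, 67.27).
ΣA = 18493.14 mm², ΣAx_c = 2143354.00 mm³, ΣAy_c = 720451.33 mm³.
x_c = 2143354.00/18493.14 = 115.90 mm; y_c = 720451.33/18493.14 = 38.96 mm.

x_c = 115.90 mm, y_c = 38.96 mm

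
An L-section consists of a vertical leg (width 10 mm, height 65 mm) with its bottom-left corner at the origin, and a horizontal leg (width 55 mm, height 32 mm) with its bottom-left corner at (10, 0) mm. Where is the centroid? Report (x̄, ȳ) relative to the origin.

vertical leg: A = 10 × 65 = 650.00, centroid at (5.00, 32.50).
horizontal leg: A = 55 × 32 = 1760.00, centroid at (37.50, 16.00).
ΣA = 2410.00 mm²
ΣAx̄ = (650.00)(5.00) + (1760.00)(37.50) = 69250.00 mm³
ΣAȳ = (650.00)(32.50) + (1760.00)(16.00) = 49285.00 mm³
x̄ = 69250.00 / 2410.00 = 28.73 mm
ȳ = 49285.00 / 2410.00 = 20.45 mm

x̄ = 28.73 mm, ȳ = 20.45 mm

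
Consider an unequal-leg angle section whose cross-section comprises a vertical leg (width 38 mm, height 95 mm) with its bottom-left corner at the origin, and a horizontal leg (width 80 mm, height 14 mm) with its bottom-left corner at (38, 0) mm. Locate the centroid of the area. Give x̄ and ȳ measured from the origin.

x̄ = 32.97 mm, ȳ = 37.91 mm

vertical leg: A = 38 × 95 = 3610.00, centroid at (19.00, 47.50).
horizontal leg: A = 80 × 14 = 1120.00, centroid at (78.00, 7.00).
ΣA = 4730.00 mm²
ΣAx̄ = (3610.00)(19.00) + (1120.00)(78.00) = 155950.00 mm³
ΣAȳ = (3610.00)(47.50) + (1120.00)(7.00) = 179315.00 mm³
x̄ = 155950.00 / 4730.00 = 32.97 mm
ȳ = 179315.00 / 4730.00 = 37.91 mm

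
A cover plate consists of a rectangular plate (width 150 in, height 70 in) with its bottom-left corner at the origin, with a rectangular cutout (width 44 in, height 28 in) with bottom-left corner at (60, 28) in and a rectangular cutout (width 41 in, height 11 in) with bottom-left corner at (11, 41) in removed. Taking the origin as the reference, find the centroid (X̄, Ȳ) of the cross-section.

plate: A = 150 × 70 = 10500.00, centroid at (75.00, 35.00).
hole 1: A = −(44 × 28) = -1232.00, centroid at (82.00, 42.00).
hole 2: A = −(41 × 11) = -451.00, centroid at (31.50, 46.50).
ΣA = 8817.00 in²
ΣAX̄ = (10500.00)(75.00) + (-1232.00)(82.00) + (-451.00)(31.50) = 672269.50 in³
ΣAȲ = (10500.00)(35.00) + (-1232.00)(42.00) + (-451.00)(46.50) = 294784.50 in³
X̄ = 672269.50 / 8817.00 = 76.25 in
Ȳ = 294784.50 / 8817.00 = 33.43 in

X̄ = 76.25 in, Ȳ = 33.43 in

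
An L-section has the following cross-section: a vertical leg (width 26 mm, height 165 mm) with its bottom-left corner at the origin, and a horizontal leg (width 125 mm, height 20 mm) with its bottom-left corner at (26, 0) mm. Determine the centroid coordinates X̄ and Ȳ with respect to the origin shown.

X̄ = 40.80 mm, Ȳ = 55.81 mm

vertical leg: A = 26 × 165 = 4290.00, centroid at (13.00, 82.50).
horizontal leg: A = 125 × 20 = 2500.00, centroid at (88.50, 10.00).
ΣA = 6790.00 mm², ΣAX̄ = 277020.00 mm³, ΣAȲ = 378925.00 mm³.
X̄ = 277020.00/6790.00 = 40.80 mm; Ȳ = 378925.00/6790.00 = 55.81 mm.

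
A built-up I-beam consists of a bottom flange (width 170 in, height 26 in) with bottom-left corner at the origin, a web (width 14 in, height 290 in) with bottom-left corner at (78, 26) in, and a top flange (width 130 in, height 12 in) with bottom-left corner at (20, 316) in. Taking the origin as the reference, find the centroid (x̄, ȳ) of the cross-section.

x̄ = 85.00 in, ȳ = 124.90 in

Part | A | x̄ᵢ | ȳᵢ | A·x̄ᵢ | A·ȳᵢ
bottom flange | 4420.00 | 85.00 | 13.00 | 375700.00 | 57460.00
web | 4060.00 | 85.00 | 171.00 | 345100.00 | 694260.00
top flange | 1560.00 | 85.00 | 322.00 | 132600.00 | 502320.00
Σ | 10040.00 |  |  | 853400.00 | 1254040.00
x̄ = 853400.00 / 10040.00 = 85.00 in
ȳ = 1254040.00 / 10040.00 = 124.90 in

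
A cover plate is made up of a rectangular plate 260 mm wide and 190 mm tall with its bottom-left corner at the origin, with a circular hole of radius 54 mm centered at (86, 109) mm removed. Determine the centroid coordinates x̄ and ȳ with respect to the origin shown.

x̄ = 140.02 mm, ȳ = 91.81 mm

plate: A = 260 × 190 = 49400.00, centroid at (130.00, 95.00).
hole: A = −π·54² = -9160.88, centroid at (86.00, 109.00).
ΣA = 40239.12 mm²
ΣAx̄ = (49400.00)(130.00) + (-9160.88)(86.00) = 5634163.96 mm³
ΣAȳ = (49400.00)(95.00) + (-9160.88)(109.00) = 3694463.62 mm³
x̄ = 5634163.96 / 40239.12 = 140.02 mm
ȳ = 3694463.62 / 40239.12 = 91.81 mm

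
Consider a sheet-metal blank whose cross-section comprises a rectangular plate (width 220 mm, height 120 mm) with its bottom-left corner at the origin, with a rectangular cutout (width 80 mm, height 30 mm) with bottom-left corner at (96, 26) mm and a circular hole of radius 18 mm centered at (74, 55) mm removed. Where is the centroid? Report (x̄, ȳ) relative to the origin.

x̄ = 108.88 mm, ȳ = 62.21 mm

plate: A = 220 × 120 = 26400.00, centroid at (110.00, 60.00).
hole 1: A = −(80 × 30) = -2400.00, centroid at (136.00, 41.00).
hole 2: A = −π·18² = -1017.88, centroid at (74.00, 55.00).
ΣA = 22982.12 mm²
ΣAx̄ = (26400.00)(110.00) + (-2400.00)(136.00) + (-1017.88)(74.00) = 2502277.17 mm³
ΣAȳ = (26400.00)(60.00) + (-2400.00)(41.00) + (-1017.88)(55.00) = 1429616.82 mm³
x̄ = 2502277.17 / 22982.12 = 108.88 mm
ȳ = 1429616.82 / 22982.12 = 62.21 mm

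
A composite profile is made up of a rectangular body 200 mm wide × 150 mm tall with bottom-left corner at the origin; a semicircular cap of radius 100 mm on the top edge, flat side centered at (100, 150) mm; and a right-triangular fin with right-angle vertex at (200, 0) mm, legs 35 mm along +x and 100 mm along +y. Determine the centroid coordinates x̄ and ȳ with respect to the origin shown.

x̄ = 104.12 mm, ȳ = 112.34 mm

Part | A | x̄ᵢ | ȳᵢ | A·x̄ᵢ | A·ȳᵢ
rectangular body | 30000.00 | 100.00 | 75.00 | 3000000.00 | 2250000.00
semicircular top | 15707.96 | 100.00 | 192.44 | 1570796.33 | 3022861.16
triangular fin | 1750.00 | 211.67 | 33.33 | 370416.67 | 58333.33
Σ | 47457.96 |  |  | 4941212.99 | 5331194.49
x̄ = 4941212.99 / 47457.96 = 104.12 mm
ȳ = 5331194.49 / 47457.96 = 112.34 mm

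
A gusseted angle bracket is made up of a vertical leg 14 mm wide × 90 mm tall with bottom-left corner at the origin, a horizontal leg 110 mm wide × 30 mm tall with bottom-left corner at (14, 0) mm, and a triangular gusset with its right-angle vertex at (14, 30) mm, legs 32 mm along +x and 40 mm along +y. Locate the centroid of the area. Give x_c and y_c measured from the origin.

x_c = 48.52 mm, y_c = 25.76 mm

vertical leg: A = 14 × 90 = 1260.00, centroid at (7.00, 45.00).
horizontal leg: A = 110 × 30 = 3300.00, centroid at (69.00, 15.00).
gusset: A = ½·32·40 = 640.00, centroid at (24.67, 43.33).
ΣA = 5200.00 mm², ΣAx_c = 252306.67 mm³, ΣAy_c = 133933.33 mm³.
x_c = 252306.67/5200.00 = 48.52 mm; y_c = 133933.33/5200.00 = 25.76 mm.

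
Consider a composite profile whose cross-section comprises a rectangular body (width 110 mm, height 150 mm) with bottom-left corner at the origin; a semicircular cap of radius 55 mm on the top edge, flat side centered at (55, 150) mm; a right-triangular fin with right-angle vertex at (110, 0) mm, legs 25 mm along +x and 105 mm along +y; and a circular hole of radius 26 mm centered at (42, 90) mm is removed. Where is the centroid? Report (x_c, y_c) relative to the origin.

x_c = 60.42 mm, y_c = 93.73 mm

Part | A | x̄ᵢ | ȳᵢ | A·x̄ᵢ | A·ȳᵢ
rectangular body | 16500.00 | 55.00 | 75.00 | 907500.00 | 1237500.00
semicircular top | 4751.66 | 55.00 | 173.34 | 261341.24 | 823665.50
triangular fin | 1312.50 | 118.33 | 35.00 | 155312.50 | 45937.50
hole | -2123.72 | 42.00 | 90.00 | -89196.10 | -191134.50
Σ | 20440.44 |  |  | 1234957.64 | 1915968.50
x_c = 1234957.64 / 20440.44 = 60.42 mm
y_c = 1915968.50 / 20440.44 = 93.73 mm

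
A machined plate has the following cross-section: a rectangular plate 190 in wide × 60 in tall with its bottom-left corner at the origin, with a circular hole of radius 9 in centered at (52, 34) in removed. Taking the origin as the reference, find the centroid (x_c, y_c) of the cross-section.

Part | A | x̄ᵢ | ȳᵢ | A·x̄ᵢ | A·ȳᵢ
plate | 11400.00 | 95.00 | 30.00 | 1083000.00 | 342000.00
hole | -254.47 | 52.00 | 34.00 | -13232.39 | -8651.95
Σ | 11145.53 |  |  | 1069767.61 | 333348.05
x_c = 1069767.61 / 11145.53 = 95.98 in
y_c = 333348.05 / 11145.53 = 29.91 in

x_c = 95.98 in, y_c = 29.91 in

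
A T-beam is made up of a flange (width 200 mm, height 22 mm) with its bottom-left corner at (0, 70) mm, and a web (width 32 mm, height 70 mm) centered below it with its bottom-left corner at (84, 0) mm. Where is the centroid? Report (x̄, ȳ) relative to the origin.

x̄ = 100.00 mm, ȳ = 65.48 mm

Part | A | x̄ᵢ | ȳᵢ | A·x̄ᵢ | A·ȳᵢ
web | 2240.00 | 100.00 | 35.00 | 224000.00 | 78400.00
flange | 4400.00 | 100.00 | 81.00 | 440000.00 | 356400.00
Σ | 6640.00 |  |  | 664000.00 | 434800.00
x̄ = 664000.00 / 6640.00 = 100.00 mm
ȳ = 434800.00 / 6640.00 = 65.48 mm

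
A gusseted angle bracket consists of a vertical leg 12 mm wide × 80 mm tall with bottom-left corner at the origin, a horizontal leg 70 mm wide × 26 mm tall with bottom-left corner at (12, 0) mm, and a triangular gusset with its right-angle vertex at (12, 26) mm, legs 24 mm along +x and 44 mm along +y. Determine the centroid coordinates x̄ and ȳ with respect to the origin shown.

vertical leg: A = 12 × 80 = 960.00, centroid at (6.00, 40.00).
horizontal leg: A = 70 × 26 = 1820.00, centroid at (47.00, 13.00).
gusset: A = ½·24·44 = 528.00, centroid at (20.00, 40.67).
ΣA = 3308.00 mm²
ΣAx̄ = (960.00)(6.00) + (1820.00)(47.00) + (528.00)(20.00) = 101860.00 mm³
ΣAȳ = (960.00)(40.00) + (1820.00)(13.00) + (528.00)(40.67) = 83532.00 mm³
x̄ = 101860.00 / 3308.00 = 30.79 mm
ȳ = 83532.00 / 3308.00 = 25.25 mm

x̄ = 30.79 mm, ȳ = 25.25 mm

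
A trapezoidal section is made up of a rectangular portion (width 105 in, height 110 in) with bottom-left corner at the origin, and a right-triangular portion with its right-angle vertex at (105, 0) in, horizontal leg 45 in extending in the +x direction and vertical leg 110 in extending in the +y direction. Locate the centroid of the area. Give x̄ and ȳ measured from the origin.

x̄ = 64.41 in, ȳ = 51.76 in

rectangular portion: A = 105 × 110 = 11550.00, centroid at (52.50, 55.00).
triangular portion: A = ½·45·110 = 2475.00, centroid at (120.00, 36.67).
ΣA = 14025.00 in²
ΣAx̄ = (11550.00)(52.50) + (2475.00)(120.00) = 903375.00 in³
ΣAȳ = (11550.00)(55.00) + (2475.00)(36.67) = 726000.00 in³
x̄ = 903375.00 / 14025.00 = 64.41 in
ȳ = 726000.00 / 14025.00 = 51.76 in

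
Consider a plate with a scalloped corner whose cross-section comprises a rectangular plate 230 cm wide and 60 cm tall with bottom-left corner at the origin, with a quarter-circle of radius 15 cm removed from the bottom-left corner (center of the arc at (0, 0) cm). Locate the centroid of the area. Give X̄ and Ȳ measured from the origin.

X̄ = 116.41 cm, Ȳ = 30.31 cm

Part | A | x̄ᵢ | ȳᵢ | A·x̄ᵢ | A·ȳᵢ
plate | 13800.00 | 115.00 | 30.00 | 1587000.00 | 414000.00
removed quarter-circle | -176.71 | 6.37 | 6.37 | -1125.00 | -1125.00
Σ | 13623.29 |  |  | 1585875.00 | 412875.00
X̄ = 1585875.00 / 13623.29 = 116.41 cm
Ȳ = 412875.00 / 13623.29 = 30.31 cm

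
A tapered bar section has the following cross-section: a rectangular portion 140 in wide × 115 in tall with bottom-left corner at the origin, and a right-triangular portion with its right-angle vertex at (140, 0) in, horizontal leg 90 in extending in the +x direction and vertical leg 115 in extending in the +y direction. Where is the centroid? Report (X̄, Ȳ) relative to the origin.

Part | A | x̄ᵢ | ȳᵢ | A·x̄ᵢ | A·ȳᵢ
rectangular portion | 16100.00 | 70.00 | 57.50 | 1127000.00 | 925750.00
triangular portion | 5175.00 | 170.00 | 38.33 | 879750.00 | 198375.00
Σ | 21275.00 |  |  | 2006750.00 | 1124125.00
X̄ = 2006750.00 / 21275.00 = 94.32 in
Ȳ = 1124125.00 / 21275.00 = 52.84 in

X̄ = 94.32 in, Ȳ = 52.84 in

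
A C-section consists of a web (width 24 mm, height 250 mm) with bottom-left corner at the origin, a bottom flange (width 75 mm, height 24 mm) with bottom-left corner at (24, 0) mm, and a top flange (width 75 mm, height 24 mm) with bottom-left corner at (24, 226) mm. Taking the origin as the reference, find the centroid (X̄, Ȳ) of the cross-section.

Part | A | x̄ᵢ | ȳᵢ | A·x̄ᵢ | A·ȳᵢ
web | 6000.00 | 12.00 | 125.00 | 72000.00 | 750000.00
bottom flange | 1800.00 | 61.50 | 12.00 | 110700.00 | 21600.00
top flange | 1800.00 | 61.50 | 238.00 | 110700.00 | 428400.00
Σ | 9600.00 |  |  | 293400.00 | 1200000.00
X̄ = 293400.00 / 9600.00 = 30.56 mm
Ȳ = 1200000.00 / 9600.00 = 125.00 mm

X̄ = 30.56 mm, Ȳ = 125.00 mm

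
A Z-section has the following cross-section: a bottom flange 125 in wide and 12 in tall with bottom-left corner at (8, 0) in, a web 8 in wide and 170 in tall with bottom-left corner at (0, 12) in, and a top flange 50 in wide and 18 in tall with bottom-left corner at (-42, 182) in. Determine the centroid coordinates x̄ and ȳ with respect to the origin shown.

Part | A | x̄ᵢ | ȳᵢ | A·x̄ᵢ | A·ȳᵢ
bottom flange | 1500.00 | 70.50 | 6.00 | 105750.00 | 9000.00
web | 1360.00 | 4.00 | 97.00 | 5440.00 | 131920.00
top flange | 900.00 | -17.00 | 191.00 | -15300.00 | 171900.00
Σ | 3760.00 |  |  | 95890.00 | 312820.00
x̄ = 95890.00 / 3760.00 = 25.50 in
ȳ = 312820.00 / 3760.00 = 83.20 in

x̄ = 25.50 in, ȳ = 83.20 in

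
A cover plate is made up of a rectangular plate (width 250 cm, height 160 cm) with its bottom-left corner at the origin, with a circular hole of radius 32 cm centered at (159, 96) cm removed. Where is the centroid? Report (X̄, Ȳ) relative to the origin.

X̄ = 122.03 cm, Ȳ = 78.60 cm

plate: A = 250 × 160 = 40000.00, centroid at (125.00, 80.00).
hole: A = −π·32² = -3216.99, centroid at (159.00, 96.00).
ΣA = 36783.01 cm²
ΣAX̄ = (40000.00)(125.00) + (-3216.99)(159.00) = 4488498.45 cm³
ΣAȲ = (40000.00)(80.00) + (-3216.99)(96.00) = 2891168.88 cm³
X̄ = 4488498.45 / 36783.01 = 122.03 cm
Ȳ = 2891168.88 / 36783.01 = 78.60 cm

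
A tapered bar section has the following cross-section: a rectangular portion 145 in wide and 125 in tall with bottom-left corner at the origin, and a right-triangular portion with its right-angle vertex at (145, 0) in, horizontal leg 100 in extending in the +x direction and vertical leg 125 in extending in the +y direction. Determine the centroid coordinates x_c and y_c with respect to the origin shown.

x_c = 99.64 in, y_c = 57.16 in

rectangular portion: A = 145 × 125 = 18125.00, centroid at (72.50, 62.50).
triangular portion: A = ½·100·125 = 6250.00, centroid at (178.33, 41.67).
ΣA = 24375.00 in²
ΣAx_c = (18125.00)(72.50) + (6250.00)(178.33) = 2428645.83 in³
ΣAy_c = (18125.00)(62.50) + (6250.00)(41.67) = 1393229.17 in³
x_c = 2428645.83 / 24375.00 = 99.64 in
y_c = 1393229.17 / 24375.00 = 57.16 in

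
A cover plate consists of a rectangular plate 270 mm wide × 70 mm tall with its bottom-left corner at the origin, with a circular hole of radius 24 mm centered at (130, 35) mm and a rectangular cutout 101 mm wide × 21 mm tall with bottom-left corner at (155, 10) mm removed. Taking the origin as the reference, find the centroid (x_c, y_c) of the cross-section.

plate: A = 270 × 70 = 18900.00, centroid at (135.00, 35.00).
hole 1: A = −π·24² = -1809.56, centroid at (130.00, 35.00).
hole 2: A = −(101 × 21) = -2121.00, centroid at (205.50, 20.50).
ΣA = 14969.44 mm², ΣAx_c = 1880392.04 mm³, ΣAy_c = 554684.99 mm³.
x_c = 1880392.04/14969.44 = 125.62 mm; y_c = 554684.99/14969.44 = 37.05 mm.

x_c = 125.62 mm, y_c = 37.05 mm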